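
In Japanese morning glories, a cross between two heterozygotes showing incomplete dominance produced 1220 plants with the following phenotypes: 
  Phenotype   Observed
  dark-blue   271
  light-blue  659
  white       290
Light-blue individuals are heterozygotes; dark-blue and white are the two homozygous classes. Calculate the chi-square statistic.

8.464

With incomplete dominance, a heterozygote × heterozygote cross gives a 1:2:1 phenotypic ratio.
Under the 1:2:1 hypothesis (Σ ratio = 4, N = 1220):
  dark-blue: 1220 × 1/4 = 305
  light-blue: 1220 × 2/4 = 610
  white: 1220 × 1/4 = 305
χ² = Σ (O − E)² / E
  dark-blue: (271 − 305)² / 305 = 3.7902
  light-blue: (659 − 610)² / 610 = 3.9361
  white: (290 − 305)² / 305 = 0.7377
χ² = 3.7902 + 3.9361 + 0.7377 = 8.464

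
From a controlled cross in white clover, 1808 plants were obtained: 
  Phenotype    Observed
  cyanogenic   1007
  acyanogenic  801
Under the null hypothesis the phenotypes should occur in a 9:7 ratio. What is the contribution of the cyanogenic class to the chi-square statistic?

0.098

Total ratio parts = 16. Expected numbers out of 1808:
  cyanogenic: 1808 × 9/16 = 1017
  acyanogenic: 1808 × 7/16 = 791
Contribution of cyanogenic: (1007 − 1017)² / 1017 = 0.0983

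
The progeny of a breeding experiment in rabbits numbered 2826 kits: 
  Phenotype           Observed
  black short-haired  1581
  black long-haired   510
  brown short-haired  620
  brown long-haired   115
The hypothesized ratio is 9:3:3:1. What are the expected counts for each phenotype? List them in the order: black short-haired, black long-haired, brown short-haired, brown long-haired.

Expected counts for N = 2826 under a 9:3:3:1 ratio (total parts = 16):
  black short-haired: 2826 × 9/16 = 1589.625
  black long-haired: 2826 × 3/16 = 529.875
  brown short-haired: 2826 × 3/16 = 529.875
  brown long-haired: 2826 × 1/16 = 176.625

1589.625, 529.875, 529.875, 176.625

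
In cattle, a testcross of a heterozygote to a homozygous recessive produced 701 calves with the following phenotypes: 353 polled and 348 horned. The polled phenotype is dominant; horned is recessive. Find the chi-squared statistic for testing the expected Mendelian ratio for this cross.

0.036

A testcross of a heterozygote (Aa × aa) gives a 1:1 phenotypic ratio.
Expected counts for N = 701 under a 1:1 ratio (total parts = 2):
  polled: 701 × 1/2 = 350.5
  horned: 701 × 1/2 = 350.5
χ² = Σ (O − E)² / E
  polled: (353 − 350.5)² / 350.5 = 0.0178
  horned: (348 − 350.5)² / 350.5 = 0.0178
χ² = 0.0178 + 0.0178 = 0.0356 ≈ 0.036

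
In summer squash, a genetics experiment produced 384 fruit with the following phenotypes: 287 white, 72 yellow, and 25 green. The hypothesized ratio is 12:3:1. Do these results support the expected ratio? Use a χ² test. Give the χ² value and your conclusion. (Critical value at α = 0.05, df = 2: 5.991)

Expected counts for N = 384 under a 12:3:1 ratio (total parts = 16):
  white: 384 × 12/16 = 288
  yellow: 384 × 3/16 = 72
  green: 384 × 1/16 = 24
χ² = Σ (O − E)² / E
  white: (287 − 288)² / 288 = 0.0035
  yellow: (72 − 72)² / 72 = 0.0000
  green: (25 − 24)² / 24 = 0.0417
χ² = 0.0035 + 0.0000 + 0.0417 = 0.0452 ≈ 0.045
Degrees of freedom = 3 − 1 = 2; critical value at α = 0.05 is 5.991.
Since 0.045 < 5.991, we fail to reject the null hypothesis — the data are consistent with the 12:3:1 ratio.

0.045; consistent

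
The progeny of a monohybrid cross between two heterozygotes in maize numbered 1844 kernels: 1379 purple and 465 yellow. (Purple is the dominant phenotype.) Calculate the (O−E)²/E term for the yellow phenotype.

0.035

For a monohybrid cross between heterozygotes with complete dominance, the expected phenotypic ratio is 3:1.
The 3:1 ratio has 4 parts, so with N = 1844 the expected counts are:
  purple: 1844 × 3/4 = 1383
  yellow: 1844 × 1/4 = 461
Contribution of yellow: (465 − 461)² / 461 = 0.0347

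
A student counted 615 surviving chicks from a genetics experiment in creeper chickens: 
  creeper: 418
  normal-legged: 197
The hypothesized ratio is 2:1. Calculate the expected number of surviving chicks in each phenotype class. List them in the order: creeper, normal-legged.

410, 205

Total ratio parts = 3. Expected numbers out of 615:
  creeper: 615 × 2/3 = 410
  normal-legged: 615 × 1/3 = 205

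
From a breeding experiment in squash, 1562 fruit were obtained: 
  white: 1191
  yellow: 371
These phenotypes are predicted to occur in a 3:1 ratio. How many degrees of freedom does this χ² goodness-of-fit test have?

A goodness-of-fit test with 2 phenotype classes has df = 2 − 1 = 1.

1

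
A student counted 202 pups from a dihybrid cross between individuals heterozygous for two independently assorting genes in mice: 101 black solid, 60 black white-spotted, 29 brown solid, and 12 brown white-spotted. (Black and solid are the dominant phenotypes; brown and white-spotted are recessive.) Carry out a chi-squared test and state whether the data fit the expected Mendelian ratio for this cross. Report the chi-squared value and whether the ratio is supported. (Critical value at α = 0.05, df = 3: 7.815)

16.438; not consistent

A dihybrid F₂ with independent assortment and complete dominance at both loci gives a 9:3:3:1 phenotypic ratio.
Under the 9:3:3:1 hypothesis (Σ ratio = 16, N = 202):
  black solid: 202 × 9/16 = 113.625
  black white-spotted: 202 × 3/16 = 37.875
  brown solid: 202 × 3/16 = 37.875
  brown white-spotted: 202 × 1/16 = 12.625
χ² = Σ (O − E)² / E
  black solid: (101 − 113.625)² / 113.625 = 1.4028
  black white-spotted: (60 − 37.875)² / 37.875 = 12.9245
  brown solid: (29 − 37.875)² / 37.875 = 2.0796
  brown white-spotted: (12 − 12.625)² / 12.625 = 0.0309
χ² = 1.4028 + 12.9245 + 2.0796 + 0.0309 = 16.4378 ≈ 16.438
Degrees of freedom = 4 − 1 = 3; critical value at α = 0.05 is 7.815.
Since 16.438 > 7.815, we reject the null hypothesis — the data do not fit the 9:3:3:1 ratio.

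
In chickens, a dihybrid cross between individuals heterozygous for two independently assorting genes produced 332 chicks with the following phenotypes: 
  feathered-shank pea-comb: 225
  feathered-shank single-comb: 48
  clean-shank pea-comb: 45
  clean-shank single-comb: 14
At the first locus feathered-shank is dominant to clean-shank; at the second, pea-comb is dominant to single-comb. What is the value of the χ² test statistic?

A dihybrid F₂ with independent assortment and complete dominance at both loci gives a 9:3:3:1 phenotypic ratio.
Under the 9:3:3:1 hypothesis (Σ ratio = 16, N = 332):
  feathered-shank pea-comb: 332 × 9/16 = 186.75
  feathered-shank single-comb: 332 × 3/16 = 62.25
  clean-shank pea-comb: 332 × 3/16 = 62.25
  clean-shank single-comb: 332 × 1/16 = 20.75
χ² = Σ (O − E)² / E
  feathered-shank pea-comb: (225 − 186.75)² / 186.75 = 7.8343
  feathered-shank single-comb: (48 − 62.25)² / 62.25 = 3.2620
  clean-shank pea-comb: (45 − 62.25)² / 62.25 = 4.7801
  clean-shank single-comb: (14 − 20.75)² / 20.75 = 2.1958
χ² = 7.8343 + 3.2620 + 4.7801 + 2.1958 = 18.0722 ≈ 18.072

18.072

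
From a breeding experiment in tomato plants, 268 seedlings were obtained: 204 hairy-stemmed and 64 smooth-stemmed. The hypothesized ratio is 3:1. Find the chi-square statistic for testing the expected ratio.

0.179

Under the 3:1 hypothesis (Σ ratio = 4, N = 268):
  hairy-stemmed: 268 × 3/4 = 201
  smooth-stemmed: 268 × 1/4 = 67
χ² = Σ (O − E)² / E
  hairy-stemmed: (204 − 201)² / 201 = 0.0448
  smooth-stemmed: (64 − 67)² / 67 = 0.1343
χ² = 0.0448 + 0.1343 = 0.1791 ≈ 0.179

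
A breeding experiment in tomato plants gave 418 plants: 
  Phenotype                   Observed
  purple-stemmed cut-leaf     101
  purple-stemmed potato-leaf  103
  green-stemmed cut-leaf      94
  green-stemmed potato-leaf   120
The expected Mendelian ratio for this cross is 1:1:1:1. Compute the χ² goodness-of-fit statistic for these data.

Under the 1:1:1:1 hypothesis (Σ ratio = 4, N = 418):
  purple-stemmed cut-leaf: 418 × 1/4 = 104.5
  purple-stemmed potato-leaf: 418 × 1/4 = 104.5
  green-stemmed cut-leaf: 418 × 1/4 = 104.5
  green-stemmed potato-leaf: 418 × 1/4 = 104.5
χ² = Σ (O − E)² / E
  purple-stemmed cut-leaf: (101 − 104.5)² / 104.5 = 0.1172
  purple-stemmed potato-leaf: (103 − 104.5)² / 104.5 = 0.0215
  green-stemmed cut-leaf: (94 − 104.5)² / 104.5 = 1.0550
  green-stemmed potato-leaf: (120 − 104.5)² / 104.5 = 2.2990
χ² = 0.1172 + 0.0215 + 1.0550 + 2.2990 = 3.4927 ≈ 3.493

3.493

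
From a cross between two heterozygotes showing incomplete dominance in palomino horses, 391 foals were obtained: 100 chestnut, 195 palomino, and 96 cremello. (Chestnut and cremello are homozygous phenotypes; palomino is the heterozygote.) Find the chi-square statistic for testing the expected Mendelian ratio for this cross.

0.084

With incomplete dominance, a heterozygote × heterozygote cross gives a 1:2:1 phenotypic ratio.
Under the 1:2:1 hypothesis (Σ ratio = 4, N = 391):
  chestnut: 391 × 1/4 = 97.75
  palomino: 391 × 2/4 = 195.5
  cremello: 391 × 1/4 = 97.75
χ² = Σ (O − E)² / E
  chestnut: (100 − 97.75)² / 97.75 = 0.0518
  palomino: (195 − 195.5)² / 195.5 = 0.0013
  cremello: (96 − 97.75)² / 97.75 = 0.0313
χ² = 0.0518 + 0.0013 + 0.0313 = 0.0844 ≈ 0.084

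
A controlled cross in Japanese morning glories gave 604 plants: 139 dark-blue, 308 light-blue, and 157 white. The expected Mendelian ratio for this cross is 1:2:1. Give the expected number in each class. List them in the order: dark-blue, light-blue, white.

151, 302, 151

Expected counts for N = 604 under a 1:2:1 ratio (total parts = 4):
  dark-blue: 604 × 1/4 = 151
  light-blue: 604 × 2/4 = 302
  white: 604 × 1/4 = 151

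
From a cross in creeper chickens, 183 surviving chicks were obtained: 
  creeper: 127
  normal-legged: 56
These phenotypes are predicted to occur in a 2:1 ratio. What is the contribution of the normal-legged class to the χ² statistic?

Total ratio parts = 3. Expected numbers out of 183:
  creeper: 183 × 2/3 = 122
  normal-legged: 183 × 1/3 = 61
Contribution of normal-legged: (56 − 61)² / 61 = 0.4098

0.410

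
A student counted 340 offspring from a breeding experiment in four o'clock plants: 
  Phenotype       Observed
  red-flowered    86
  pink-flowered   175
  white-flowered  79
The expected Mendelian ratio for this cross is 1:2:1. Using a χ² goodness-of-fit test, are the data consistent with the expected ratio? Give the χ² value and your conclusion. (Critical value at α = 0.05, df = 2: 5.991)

0.582; consistent

Total ratio parts = 4. Expected numbers out of 340:
  red-flowered: 340 × 1/4 = 85
  pink-flowered: 340 × 2/4 = 170
  white-flowered: 340 × 1/4 = 85
χ² = Σ (O − E)² / E
  red-flowered: (86 − 85)² / 85 = 0.0118
  pink-flowered: (175 − 170)² / 170 = 0.1471
  white-flowered: (79 − 85)² / 85 = 0.4235
χ² = 0.0118 + 0.1471 + 0.4235 = 0.5824 ≈ 0.582
Degrees of freedom = 3 − 1 = 2; critical value at α = 0.05 is 5.991.
Since 0.582 < 5.991, we fail to reject the null hypothesis — the data are consistent with the 1:2:1 ratio.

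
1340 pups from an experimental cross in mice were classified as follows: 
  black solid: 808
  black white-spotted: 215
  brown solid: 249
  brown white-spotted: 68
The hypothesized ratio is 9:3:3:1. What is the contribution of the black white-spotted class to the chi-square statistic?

5.230

Total ratio parts = 16. Expected numbers out of 1340:
  black solid: 1340 × 9/16 = 753.75
  black white-spotted: 1340 × 3/16 = 251.25
  brown solid: 1340 × 3/16 = 251.25
  brown white-spotted: 1340 × 1/16 = 83.75
Contribution of black white-spotted: (215 − 251.25)² / 251.25 = 5.2301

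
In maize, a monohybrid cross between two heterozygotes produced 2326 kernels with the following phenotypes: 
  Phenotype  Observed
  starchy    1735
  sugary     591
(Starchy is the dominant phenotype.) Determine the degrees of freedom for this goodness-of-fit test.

For a monohybrid cross between heterozygotes with complete dominance, the expected phenotypic ratio is 3:1.
A goodness-of-fit test with 2 phenotype classes has df = 2 − 1 = 1.

1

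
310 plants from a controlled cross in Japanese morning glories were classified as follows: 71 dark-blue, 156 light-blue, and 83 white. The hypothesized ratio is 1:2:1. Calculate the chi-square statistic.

0.942

Total ratio parts = 4. Expected numbers out of 310:
  dark-blue: 310 × 1/4 = 77.5
  light-blue: 310 × 2/4 = 155
  white: 310 × 1/4 = 77.5
χ² = Σ (O − E)² / E
  dark-blue: (71 − 77.5)² / 77.5 = 0.5452
  light-blue: (156 − 155)² / 155 = 0.0065
  white: (83 − 77.5)² / 77.5 = 0.3903
χ² = 0.5452 + 0.0065 + 0.3903 = 0.942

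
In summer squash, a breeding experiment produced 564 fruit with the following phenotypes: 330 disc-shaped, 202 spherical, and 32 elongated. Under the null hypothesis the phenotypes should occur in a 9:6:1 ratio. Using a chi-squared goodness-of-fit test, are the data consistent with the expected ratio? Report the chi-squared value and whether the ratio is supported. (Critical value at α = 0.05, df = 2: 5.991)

Expected counts for N = 564 under a 9:6:1 ratio (total parts = 16):
  disc-shaped: 564 × 9/16 = 317.25
  spherical: 564 × 6/16 = 211.5
  elongated: 564 × 1/16 = 35.25
χ² = Σ (O − E)² / E
  disc-shaped: (330 − 317.25)² / 317.25 = 0.5124
  spherical: (202 − 211.5)² / 211.5 = 0.4267
  elongated: (32 − 35.25)² / 35.25 = 0.2996
χ² = 0.5124 + 0.4267 + 0.2996 = 1.2387 ≈ 1.239
Degrees of freedom = 3 − 1 = 2; critical value at α = 0.05 is 5.991.
Since 1.239 < 5.991, we fail to reject the null hypothesis — the data are consistent with the 9:6:1 ratio.

1.239; consistent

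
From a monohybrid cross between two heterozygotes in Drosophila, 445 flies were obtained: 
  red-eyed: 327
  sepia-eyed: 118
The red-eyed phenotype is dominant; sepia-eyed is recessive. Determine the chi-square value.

For a monohybrid cross between heterozygotes with complete dominance, the expected phenotypic ratio is 3:1.
Under the 3:1 hypothesis (Σ ratio = 4, N = 445):
  red-eyed: 445 × 3/4 = 333.75
  sepia-eyed: 445 × 1/4 = 111.25
χ² = Σ (O − E)² / E
  red-eyed: (327 − 333.75)² / 333.75 = 0.1365
  sepia-eyed: (118 − 111.25)² / 111.25 = 0.4096
χ² = 0.1365 + 0.4096 = 0.5461 ≈ 0.546

0.546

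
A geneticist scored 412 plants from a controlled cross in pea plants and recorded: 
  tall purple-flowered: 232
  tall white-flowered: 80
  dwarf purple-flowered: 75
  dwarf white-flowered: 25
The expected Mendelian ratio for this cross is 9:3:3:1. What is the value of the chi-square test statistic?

0.186

Under the 9:3:3:1 hypothesis (Σ ratio = 16, N = 412):
  tall purple-flowered: 412 × 9/16 = 231.75
  tall white-flowered: 412 × 3/16 = 77.25
  dwarf purple-flowered: 412 × 3/16 = 77.25
  dwarf white-flowered: 412 × 1/16 = 25.75
χ² = Σ (O − E)² / E
  tall purple-flowered: (232 − 231.75)² / 231.75 = 0.0003
  tall white-flowered: (80 − 77.25)² / 77.25 = 0.0979
  dwarf purple-flowered: (75 − 77.25)² / 77.25 = 0.0655
  dwarf white-flowered: (25 − 25.75)² / 25.75 = 0.0218
χ² = 0.0003 + 0.0979 + 0.0655 + 0.0218 = 0.1855 ≈ 0.186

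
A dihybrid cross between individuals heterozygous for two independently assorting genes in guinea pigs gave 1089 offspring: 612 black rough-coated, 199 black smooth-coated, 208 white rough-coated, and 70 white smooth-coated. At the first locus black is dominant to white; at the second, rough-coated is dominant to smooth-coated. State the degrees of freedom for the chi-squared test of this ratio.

3

A dihybrid F₂ with independent assortment and complete dominance at both loci gives a 9:3:3:1 phenotypic ratio.
A goodness-of-fit test with 4 phenotype classes has df = 4 − 1 = 3.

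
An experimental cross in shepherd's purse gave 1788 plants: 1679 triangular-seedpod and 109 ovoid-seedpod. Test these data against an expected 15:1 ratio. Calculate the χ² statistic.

Expected counts for N = 1788 under a 15:1 ratio (total parts = 16):
  triangular-seedpod: 1788 × 15/16 = 1676.25
  ovoid-seedpod: 1788 × 1/16 = 111.75
χ² = Σ (O − E)² / E
  triangular-seedpod: (1679 − 1676.25)² / 1676.25 = 0.0045
  ovoid-seedpod: (109 − 111.75)² / 111.75 = 0.0677
χ² = 0.0045 + 0.0677 = 0.0722 ≈ 0.072

0.072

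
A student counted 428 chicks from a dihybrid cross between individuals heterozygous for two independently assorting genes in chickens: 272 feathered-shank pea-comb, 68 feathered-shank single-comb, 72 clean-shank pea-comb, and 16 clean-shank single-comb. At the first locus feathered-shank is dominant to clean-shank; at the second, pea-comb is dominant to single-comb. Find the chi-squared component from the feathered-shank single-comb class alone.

1.870

A dihybrid F₂ with independent assortment and complete dominance at both loci gives a 9:3:3:1 phenotypic ratio.
Total ratio parts = 16. Expected numbers out of 428:
  feathered-shank pea-comb: 428 × 9/16 = 240.75
  feathered-shank single-comb: 428 × 3/16 = 80.25
  clean-shank pea-comb: 428 × 3/16 = 80.25
  clean-shank single-comb: 428 × 1/16 = 26.75
Contribution of feathered-shank single-comb: (68 − 80.25)² / 80.25 = 1.8699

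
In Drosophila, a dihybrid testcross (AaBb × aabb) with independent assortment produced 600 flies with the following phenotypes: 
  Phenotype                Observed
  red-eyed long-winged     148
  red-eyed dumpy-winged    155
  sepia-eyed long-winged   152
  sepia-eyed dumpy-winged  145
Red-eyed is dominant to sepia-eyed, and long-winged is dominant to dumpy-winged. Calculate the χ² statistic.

0.387

A dihybrid testcross with independent assortment gives a 1:1:1:1 ratio.
Under the 1:1:1:1 hypothesis (Σ ratio = 4, N = 600):
  red-eyed long-winged: 600 × 1/4 = 150
  red-eyed dumpy-winged: 600 × 1/4 = 150
  sepia-eyed long-winged: 600 × 1/4 = 150
  sepia-eyed dumpy-winged: 600 × 1/4 = 150
χ² = Σ (O − E)² / E
  red-eyed long-winged: (148 − 150)² / 150 = 0.0267
  red-eyed dumpy-winged: (155 − 150)² / 150 = 0.1667
  sepia-eyed long-winged: (152 − 150)² / 150 = 0.0267
  sepia-eyed dumpy-winged: (145 − 150)² / 150 = 0.1667
χ² = 0.0267 + 0.1667 + 0.0267 + 0.1667 = 0.3868 ≈ 0.387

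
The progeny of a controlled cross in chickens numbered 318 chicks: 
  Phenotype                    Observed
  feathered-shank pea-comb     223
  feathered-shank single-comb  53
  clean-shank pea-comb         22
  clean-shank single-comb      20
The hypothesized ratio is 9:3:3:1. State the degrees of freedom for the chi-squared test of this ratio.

A goodness-of-fit test with 4 phenotype classes has df = 4 − 1 = 3.

3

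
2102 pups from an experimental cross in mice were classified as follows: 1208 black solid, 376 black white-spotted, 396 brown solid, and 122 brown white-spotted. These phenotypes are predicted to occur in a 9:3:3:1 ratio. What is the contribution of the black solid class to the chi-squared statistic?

Total ratio parts = 16. Expected numbers out of 2102:
  black solid: 2102 × 9/16 = 1182.375
  black white-spotted: 2102 × 3/16 = 394.125
  brown solid: 2102 × 3/16 = 394.125
  brown white-spotted: 2102 × 1/16 = 131.375
Contribution of black solid: (1208 − 1182.375)² / 1182.375 = 0.5554

0.555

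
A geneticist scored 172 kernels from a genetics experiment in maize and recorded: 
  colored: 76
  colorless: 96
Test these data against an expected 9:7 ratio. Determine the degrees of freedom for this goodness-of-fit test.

A goodness-of-fit test with 2 phenotype classes has df = 2 − 1 = 1.

1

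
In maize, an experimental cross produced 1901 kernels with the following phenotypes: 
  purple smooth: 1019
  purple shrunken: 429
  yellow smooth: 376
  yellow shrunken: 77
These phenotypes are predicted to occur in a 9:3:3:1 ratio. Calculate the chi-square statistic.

Total ratio parts = 16. Expected numbers out of 1901:
  purple smooth: 1901 × 9/16 = 1069.3125
  purple shrunken: 1901 × 3/16 = 356.4375
  yellow smooth: 1901 × 3/16 = 356.4375
  yellow shrunken: 1901 × 1/16 = 118.8125
χ² = Σ (O − E)² / E
  purple smooth: (1019 − 1069.3125)² / 1069.3125 = 2.3673
  purple shrunken: (429 − 356.4375)² / 356.4375 = 14.7721
  yellow smooth: (376 − 356.4375)² / 356.4375 = 1.0737
  yellow shrunken: (77 − 118.8125)² / 118.8125 = 14.7147
χ² = 2.3673 + 14.7721 + 1.0737 + 14.7147 = 32.9278 ≈ 32.928

32.928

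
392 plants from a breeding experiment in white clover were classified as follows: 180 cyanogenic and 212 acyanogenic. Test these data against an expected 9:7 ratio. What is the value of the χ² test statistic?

The 9:7 ratio has 16 parts, so with N = 392 the expected counts are:
  cyanogenic: 392 × 9/16 = 220.5
  acyanogenic: 392 × 7/16 = 171.5
χ² = Σ (O − E)² / E
  cyanogenic: (180 − 220.5)² / 220.5 = 7.4388
  acyanogenic: (212 − 171.5)² / 171.5 = 9.5641
χ² = 7.4388 + 9.5641 = 17.0029 ≈ 17.003

17.003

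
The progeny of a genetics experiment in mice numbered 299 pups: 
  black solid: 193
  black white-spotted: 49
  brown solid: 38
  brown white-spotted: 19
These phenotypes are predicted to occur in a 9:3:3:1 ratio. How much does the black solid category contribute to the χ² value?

3.661

Total ratio parts = 16. Expected numbers out of 299:
  black solid: 299 × 9/16 = 168.1875
  black white-spotted: 299 × 3/16 = 56.0625
  brown solid: 299 × 3/16 = 56.0625
  brown white-spotted: 299 × 1/16 = 18.6875
Contribution of black solid: (193 − 168.1875)² / 168.1875 = 3.6606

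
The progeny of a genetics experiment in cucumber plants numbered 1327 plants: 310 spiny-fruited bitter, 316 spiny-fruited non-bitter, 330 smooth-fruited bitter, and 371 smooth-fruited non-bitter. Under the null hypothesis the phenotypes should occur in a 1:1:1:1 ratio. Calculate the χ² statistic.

Expected counts for N = 1327 under a 1:1:1:1 ratio (total parts = 4):
  spiny-fruited bitter: 1327 × 1/4 = 331.75
  spiny-fruited non-bitter: 1327 × 1/4 = 331.75
  smooth-fruited bitter: 1327 × 1/4 = 331.75
  smooth-fruited non-bitter: 1327 × 1/4 = 331.75
χ² = Σ (O − E)² / E
  spiny-fruited bitter: (310 − 331.75)² / 331.75 = 1.4260
  spiny-fruited non-bitter: (316 − 331.75)² / 331.75 = 0.7477
  smooth-fruited bitter: (330 − 331.75)² / 331.75 = 0.0092
  smooth-fruited non-bitter: (371 − 331.75)² / 331.75 = 4.6437
χ² = 1.4260 + 0.7477 + 0.0092 + 4.6437 = 6.8266 ≈ 6.827

6.827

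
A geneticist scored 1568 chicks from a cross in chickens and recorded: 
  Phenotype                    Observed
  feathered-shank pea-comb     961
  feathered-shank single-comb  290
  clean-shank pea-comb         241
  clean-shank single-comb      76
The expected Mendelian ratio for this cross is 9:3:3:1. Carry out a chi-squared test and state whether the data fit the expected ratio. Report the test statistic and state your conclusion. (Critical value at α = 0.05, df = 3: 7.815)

The 9:3:3:1 ratio has 16 parts, so with N = 1568 the expected counts are:
  feathered-shank pea-comb: 1568 × 9/16 = 882
  feathered-shank single-comb: 1568 × 3/16 = 294
  clean-shank pea-comb: 1568 × 3/16 = 294
  clean-shank single-comb: 1568 × 1/16 = 98
χ² = Σ (O − E)² / E
  feathered-shank pea-comb: (961 − 882)² / 882 = 7.0760
  feathered-shank single-comb: (290 − 294)² / 294 = 0.0544
  clean-shank pea-comb: (241 − 294)² / 294 = 9.5544
  clean-shank single-comb: (76 − 98)² / 98 = 4.9388
χ² = 7.0760 + 0.0544 + 9.5544 + 4.9388 = 21.6236 ≈ 21.624
Degrees of freedom = 4 − 1 = 3; critical value at α = 0.05 is 7.815.
Since 21.624 > 7.815, we reject the null hypothesis — the data do not fit the 9:3:3:1 ratio.

21.624; not consistent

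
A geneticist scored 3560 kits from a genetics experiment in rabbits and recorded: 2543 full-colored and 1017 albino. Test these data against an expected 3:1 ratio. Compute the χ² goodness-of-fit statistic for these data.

24.163

Expected counts for N = 3560 under a 3:1 ratio (total parts = 4):
  full-colored: 3560 × 3/4 = 2670
  albino: 3560 × 1/4 = 890
χ² = Σ (O − E)² / E
  full-colored: (2543 − 2670)² / 2670 = 6.0408
  albino: (1017 − 890)² / 890 = 18.1225
χ² = 6.0408 + 18.1225 = 24.1633 ≈ 24.163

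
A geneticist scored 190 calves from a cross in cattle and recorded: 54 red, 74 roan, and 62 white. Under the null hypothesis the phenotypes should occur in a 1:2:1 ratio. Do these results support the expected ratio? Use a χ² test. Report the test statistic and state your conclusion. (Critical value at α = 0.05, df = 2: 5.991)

The 1:2:1 ratio has 4 parts, so with N = 190 the expected counts are:
  red: 190 × 1/4 = 47.5
  roan: 190 × 2/4 = 95
  white: 190 × 1/4 = 47.5
χ² = Σ (O − E)² / E
  red: (54 − 47.5)² / 47.5 = 0.8895
  roan: (74 − 95)² / 95 = 4.6421
  white: (62 − 47.5)² / 47.5 = 4.4263
χ² = 0.8895 + 4.6421 + 4.4263 = 9.9579 ≈ 9.958
Degrees of freedom = 3 − 1 = 2; critical value at α = 0.05 is 5.991.
Since 9.958 > 5.991, we reject the null hypothesis — the data do not fit the 1:2:1 ratio.

9.958; not consistent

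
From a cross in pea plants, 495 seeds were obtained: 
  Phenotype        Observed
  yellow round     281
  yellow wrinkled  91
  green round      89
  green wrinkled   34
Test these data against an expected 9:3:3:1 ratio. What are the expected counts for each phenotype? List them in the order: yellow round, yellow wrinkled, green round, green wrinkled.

278.4375, 92.8125, 92.8125, 30.9375

The 9:3:3:1 ratio has 16 parts, so with N = 495 the expected counts are:
  yellow round: 495 × 9/16 = 278.4375
  yellow wrinkled: 495 × 3/16 = 92.8125
  green round: 495 × 3/16 = 92.8125
  green wrinkled: 495 × 1/16 = 30.9375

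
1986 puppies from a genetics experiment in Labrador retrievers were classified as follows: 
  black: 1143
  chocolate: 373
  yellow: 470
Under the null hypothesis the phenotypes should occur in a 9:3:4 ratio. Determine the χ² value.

Total ratio parts = 16. Expected numbers out of 1986:
  black: 1986 × 9/16 = 1117.125
  chocolate: 1986 × 3/16 = 372.375
  yellow: 1986 × 4/16 = 496.5
χ² = Σ (O − E)² / E
  black: (1143 − 1117.125)² / 1117.125 = 0.5993
  chocolate: (373 − 372.375)² / 372.375 = 0.0010
  yellow: (470 − 496.5)² / 496.5 = 1.4144
χ² = 0.5993 + 0.0010 + 1.4144 = 2.0147 ≈ 2.015

2.015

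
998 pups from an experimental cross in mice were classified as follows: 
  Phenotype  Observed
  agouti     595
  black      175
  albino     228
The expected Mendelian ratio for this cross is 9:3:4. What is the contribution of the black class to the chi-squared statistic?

Under the 9:3:4 hypothesis (Σ ratio = 16, N = 998):
  agouti: 998 × 9/16 = 561.375
  black: 998 × 3/16 = 187.125
  albino: 998 × 4/16 = 249.5
Contribution of black: (175 − 187.125)² / 187.125 = 0.7857

0.786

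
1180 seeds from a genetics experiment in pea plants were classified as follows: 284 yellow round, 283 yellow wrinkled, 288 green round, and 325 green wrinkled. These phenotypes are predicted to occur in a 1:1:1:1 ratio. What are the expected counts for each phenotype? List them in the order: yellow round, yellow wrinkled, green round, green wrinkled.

295, 295, 295, 295

The 1:1:1:1 ratio has 4 parts, so with N = 1180 the expected counts are:
  yellow round: 1180 × 1/4 = 295
  yellow wrinkled: 1180 × 1/4 = 295
  green round: 1180 × 1/4 = 295
  green wrinkled: 1180 × 1/4 = 295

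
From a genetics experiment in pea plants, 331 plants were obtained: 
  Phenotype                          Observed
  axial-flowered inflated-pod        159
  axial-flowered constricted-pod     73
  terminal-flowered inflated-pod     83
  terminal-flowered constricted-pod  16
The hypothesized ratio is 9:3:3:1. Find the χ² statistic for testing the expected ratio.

Under the 9:3:3:1 hypothesis (Σ ratio = 16, N = 331):
  axial-flowered inflated-pod: 331 × 9/16 = 186.1875
  axial-flowered constricted-pod: 331 × 3/16 = 62.0625
  terminal-flowered inflated-pod: 331 × 3/16 = 62.0625
  terminal-flowered constricted-pod: 331 × 1/16 = 20.6875
χ² = Σ (O − E)² / E
  axial-flowered inflated-pod: (159 − 186.1875)² / 186.1875 = 3.9700
  axial-flowered constricted-pod: (73 − 62.0625)² / 62.0625 = 1.9276
  terminal-flowered inflated-pod: (83 − 62.0625)² / 62.0625 = 7.0635
  terminal-flowered constricted-pod: (16 − 20.6875)² / 20.6875 = 1.0621
χ² = 3.9700 + 1.9276 + 7.0635 + 1.0621 = 14.0232 ≈ 14.023

14.023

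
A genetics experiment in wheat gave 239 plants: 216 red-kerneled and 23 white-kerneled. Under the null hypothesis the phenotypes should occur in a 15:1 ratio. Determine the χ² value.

4.642

Expected counts for N = 239 under a 15:1 ratio (total parts = 16):
  red-kerneled: 239 × 15/16 = 224.0625
  white-kerneled: 239 × 1/16 = 14.9375
χ² = Σ (O − E)² / E
  red-kerneled: (216 − 224.0625)² / 224.0625 = 0.2901
  white-kerneled: (23 − 14.9375)² / 14.9375 = 4.3517
χ² = 0.2901 + 4.3517 = 4.6418 ≈ 4.642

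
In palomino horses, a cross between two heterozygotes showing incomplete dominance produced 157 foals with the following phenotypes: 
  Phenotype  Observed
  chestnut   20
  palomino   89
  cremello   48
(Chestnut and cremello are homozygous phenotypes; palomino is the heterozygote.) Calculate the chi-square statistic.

12.796

With incomplete dominance, a heterozygote × heterozygote cross gives a 1:2:1 phenotypic ratio.
Expected counts for N = 157 under a 1:2:1 ratio (total parts = 4):
  chestnut: 157 × 1/4 = 39.25
  palomino: 157 × 2/4 = 78.5
  cremello: 157 × 1/4 = 39.25
χ² = Σ (O − E)² / E
  chestnut: (20 − 39.25)² / 39.25 = 9.4411
  palomino: (89 − 78.5)² / 78.5 = 1.4045
  cremello: (48 − 39.25)² / 39.25 = 1.9506
χ² = 9.4411 + 1.4045 + 1.9506 = 12.7962 ≈ 12.796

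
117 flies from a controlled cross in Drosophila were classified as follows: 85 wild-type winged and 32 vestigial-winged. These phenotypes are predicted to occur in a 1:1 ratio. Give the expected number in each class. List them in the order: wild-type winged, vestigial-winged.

Expected counts for N = 117 under a 1:1 ratio (total parts = 2):
  wild-type winged: 117 × 1/2 = 58.5
  vestigial-winged: 117 × 1/2 = 58.5

58.5, 58.5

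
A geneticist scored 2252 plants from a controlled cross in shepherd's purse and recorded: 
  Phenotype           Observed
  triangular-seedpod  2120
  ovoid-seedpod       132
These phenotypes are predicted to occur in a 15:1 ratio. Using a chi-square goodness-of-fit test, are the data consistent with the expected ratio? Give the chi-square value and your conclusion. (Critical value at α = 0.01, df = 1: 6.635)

Under the 15:1 hypothesis (Σ ratio = 16, N = 2252):
  triangular-seedpod: 2252 × 15/16 = 2111.25
  ovoid-seedpod: 2252 × 1/16 = 140.75
χ² = Σ (O − E)² / E
  triangular-seedpod: (2120 − 2111.25)² / 2111.25 = 0.0363
  ovoid-seedpod: (132 − 140.75)² / 140.75 = 0.5440
χ² = 0.0363 + 0.5440 = 0.5803 ≈ 0.580
Degrees of freedom = 2 − 1 = 1; critical value at α = 0.01 is 6.635.
Since 0.580 < 6.635, we fail to reject the null hypothesis — the data are consistent with the 15:1 ratio.

0.580; consistent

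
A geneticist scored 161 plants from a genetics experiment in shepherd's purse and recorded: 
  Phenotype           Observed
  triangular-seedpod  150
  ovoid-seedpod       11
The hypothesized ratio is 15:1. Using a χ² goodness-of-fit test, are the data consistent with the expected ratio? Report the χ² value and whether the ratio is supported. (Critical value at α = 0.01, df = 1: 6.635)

Expected counts for N = 161 under a 15:1 ratio (total parts = 16):
  triangular-seedpod: 161 × 15/16 = 150.9375
  ovoid-seedpod: 161 × 1/16 = 10.0625
χ² = Σ (O − E)² / E
  triangular-seedpod: (150 − 150.9375)² / 150.9375 = 0.0058
  ovoid-seedpod: (11 − 10.0625)² / 10.0625 = 0.0873
χ² = 0.0058 + 0.0873 = 0.0931 ≈ 0.093
Degrees of freedom = 2 − 1 = 1; critical value at α = 0.01 is 6.635.
Since 0.093 < 6.635, we fail to reject the null hypothesis — the data are consistent with the 15:1 ratio.

0.093; consistent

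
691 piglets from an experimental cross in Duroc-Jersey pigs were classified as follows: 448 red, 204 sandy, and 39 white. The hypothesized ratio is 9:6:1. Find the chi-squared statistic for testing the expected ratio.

21.184

The 9:6:1 ratio has 16 parts, so with N = 691 the expected counts are:
  red: 691 × 9/16 = 388.6875
  sandy: 691 × 6/16 = 259.125
  white: 691 × 1/16 = 43.1875
χ² = Σ (O − E)² / E
  red: (448 − 388.6875)² / 388.6875 = 9.0509
  sandy: (204 − 259.125)² / 259.125 = 11.7270
  white: (39 − 43.1875)² / 43.1875 = 0.4060
χ² = 9.0509 + 11.7270 + 0.4060 = 21.1839 ≈ 21.184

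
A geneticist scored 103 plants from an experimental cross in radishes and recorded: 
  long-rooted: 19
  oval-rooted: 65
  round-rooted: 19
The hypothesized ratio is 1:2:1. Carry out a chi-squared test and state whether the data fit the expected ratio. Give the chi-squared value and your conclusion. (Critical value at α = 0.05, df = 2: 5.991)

Under the 1:2:1 hypothesis (Σ ratio = 4, N = 103):
  long-rooted: 103 × 1/4 = 25.75
  oval-rooted: 103 × 2/4 = 51.5
  round-rooted: 103 × 1/4 = 25.75
χ² = Σ (O − E)² / E
  long-rooted: (19 − 25.75)² / 25.75 = 1.7694
  oval-rooted: (65 − 51.5)² / 51.5 = 3.5388
  round-rooted: (19 − 25.75)² / 25.75 = 1.7694
χ² = 1.7694 + 3.5388 + 1.7694 = 7.0776 ≈ 7.078
Degrees of freedom = 3 − 1 = 2; critical value at α = 0.05 is 5.991.
Since 7.078 > 5.991, we reject the null hypothesis — the data do not fit the 1:2:1 ratio.

7.078; not consistent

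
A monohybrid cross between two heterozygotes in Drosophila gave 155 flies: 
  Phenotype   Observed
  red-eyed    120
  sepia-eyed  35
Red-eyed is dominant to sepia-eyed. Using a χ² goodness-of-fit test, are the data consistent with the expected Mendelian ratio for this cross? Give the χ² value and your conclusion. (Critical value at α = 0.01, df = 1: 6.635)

0.484; consistent

For a monohybrid cross between heterozygotes with complete dominance, the expected phenotypic ratio is 3:1.
Under the 3:1 hypothesis (Σ ratio = 4, N = 155):
  red-eyed: 155 × 3/4 = 116.25
  sepia-eyed: 155 × 1/4 = 38.75
χ² = Σ (O − E)² / E
  red-eyed: (120 − 116.25)² / 116.25 = 0.1210
  sepia-eyed: (35 − 38.75)² / 38.75 = 0.3629
χ² = 0.1210 + 0.3629 = 0.4839 ≈ 0.484
Degrees of freedom = 2 − 1 = 1; critical value at α = 0.01 is 6.635.
Since 0.484 < 6.635, we fail to reject the null hypothesis — the data are consistent with the 3:1 ratio.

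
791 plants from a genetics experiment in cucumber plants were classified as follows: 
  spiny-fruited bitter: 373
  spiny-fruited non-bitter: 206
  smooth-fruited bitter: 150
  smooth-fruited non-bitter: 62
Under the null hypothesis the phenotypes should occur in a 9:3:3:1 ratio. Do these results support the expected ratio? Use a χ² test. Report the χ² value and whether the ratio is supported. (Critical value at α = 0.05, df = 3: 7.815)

Under the 9:3:3:1 hypothesis (Σ ratio = 16, N = 791):
  spiny-fruited bitter: 791 × 9/16 = 444.9375
  spiny-fruited non-bitter: 791 × 3/16 = 148.3125
  smooth-fruited bitter: 791 × 3/16 = 148.3125
  smooth-fruited non-bitter: 791 × 1/16 = 49.4375
χ² = Σ (O − E)² / E
  spiny-fruited bitter: (373 − 444.9375)² / 444.9375 = 11.6309
  spiny-fruited non-bitter: (206 − 148.3125)² / 148.3125 = 22.4381
  smooth-fruited bitter: (150 − 148.3125)² / 148.3125 = 0.0192
  smooth-fruited non-bitter: (62 − 49.4375)² / 49.4375 = 3.1922
χ² = 11.6309 + 22.4381 + 0.0192 + 3.1922 = 37.2804 ≈ 37.280
Degrees of freedom = 4 − 1 = 3; critical value at α = 0.05 is 7.815.
Since 37.280 > 7.815, we reject the null hypothesis — the data do not fit the 9:3:3:1 ratio.

37.280; not consistent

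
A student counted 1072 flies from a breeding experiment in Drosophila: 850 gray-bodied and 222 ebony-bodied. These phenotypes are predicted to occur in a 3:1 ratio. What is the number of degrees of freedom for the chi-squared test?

A goodness-of-fit test with 2 phenotype classes has df = 2 − 1 = 1.

1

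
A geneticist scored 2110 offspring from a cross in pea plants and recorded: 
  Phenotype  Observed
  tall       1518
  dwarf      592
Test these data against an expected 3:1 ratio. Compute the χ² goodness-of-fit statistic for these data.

10.516

Expected counts for N = 2110 under a 3:1 ratio (total parts = 4):
  tall: 2110 × 3/4 = 1582.5
  dwarf: 2110 × 1/4 = 527.5
χ² = Σ (O − E)² / E
  tall: (1518 − 1582.5)² / 1582.5 = 2.6289
  dwarf: (592 − 527.5)² / 527.5 = 7.8867
χ² = 2.6289 + 7.8867 = 10.5156 ≈ 10.516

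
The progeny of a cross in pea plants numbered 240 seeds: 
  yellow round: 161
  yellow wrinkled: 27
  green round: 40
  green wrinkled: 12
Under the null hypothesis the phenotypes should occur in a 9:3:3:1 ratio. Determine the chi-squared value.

Under the 9:3:3:1 hypothesis (Σ ratio = 16, N = 240):
  yellow round: 240 × 9/16 = 135
  yellow wrinkled: 240 × 3/16 = 45
  green round: 240 × 3/16 = 45
  green wrinkled: 240 × 1/16 = 15
χ² = Σ (O − E)² / E
  yellow round: (161 − 135)² / 135 = 5.0074
  yellow wrinkled: (27 − 45)² / 45 = 7.2000
  green round: (40 − 45)² / 45 = 0.5556
  green wrinkled: (12 − 15)² / 15 = 0.6000
χ² = 5.0074 + 7.2000 + 0.5556 + 0.6000 = 13.363

13.363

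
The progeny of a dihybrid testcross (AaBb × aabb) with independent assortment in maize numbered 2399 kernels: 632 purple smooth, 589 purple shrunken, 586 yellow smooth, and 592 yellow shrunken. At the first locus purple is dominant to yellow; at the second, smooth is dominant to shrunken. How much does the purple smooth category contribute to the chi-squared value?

1.734

A dihybrid testcross with independent assortment gives a 1:1:1:1 ratio.
Expected counts for N = 2399 under a 1:1:1:1 ratio (total parts = 4):
  purple smooth: 2399 × 1/4 = 599.75
  purple shrunken: 2399 × 1/4 = 599.75
  yellow smooth: 2399 × 1/4 = 599.75
  yellow shrunken: 2399 × 1/4 = 599.75
Contribution of purple smooth: (632 − 599.75)² / 599.75 = 1.7342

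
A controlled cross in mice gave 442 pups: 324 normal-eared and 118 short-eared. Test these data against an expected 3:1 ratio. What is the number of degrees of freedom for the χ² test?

A goodness-of-fit test with 2 phenotype classes has df = 2 − 1 = 1.

1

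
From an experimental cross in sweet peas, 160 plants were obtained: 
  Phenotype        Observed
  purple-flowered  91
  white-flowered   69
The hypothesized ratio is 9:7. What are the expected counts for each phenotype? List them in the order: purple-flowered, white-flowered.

90, 70

Expected counts for N = 160 under a 9:7 ratio (total parts = 16):
  purple-flowered: 160 × 9/16 = 90
  white-flowered: 160 × 7/16 = 70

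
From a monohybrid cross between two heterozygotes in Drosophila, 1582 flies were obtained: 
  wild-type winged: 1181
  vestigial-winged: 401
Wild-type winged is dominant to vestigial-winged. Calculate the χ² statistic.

0.102

For a monohybrid cross between heterozygotes with complete dominance, the expected phenotypic ratio is 3:1.
Total ratio parts = 4. Expected numbers out of 1582:
  wild-type winged: 1582 × 3/4 = 1186.5
  vestigial-winged: 1582 × 1/4 = 395.5
χ² = Σ (O − E)² / E
  wild-type winged: (1181 − 1186.5)² / 1186.5 = 0.0255
  vestigial-winged: (401 − 395.5)² / 395.5 = 0.0765
χ² = 0.0255 + 0.0765 = 0.102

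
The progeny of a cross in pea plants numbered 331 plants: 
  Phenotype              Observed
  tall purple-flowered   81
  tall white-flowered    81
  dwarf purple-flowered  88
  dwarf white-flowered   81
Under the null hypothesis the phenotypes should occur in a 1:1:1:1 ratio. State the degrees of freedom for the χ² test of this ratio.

A goodness-of-fit test with 4 phenotype classes has df = 4 − 1 = 3.

3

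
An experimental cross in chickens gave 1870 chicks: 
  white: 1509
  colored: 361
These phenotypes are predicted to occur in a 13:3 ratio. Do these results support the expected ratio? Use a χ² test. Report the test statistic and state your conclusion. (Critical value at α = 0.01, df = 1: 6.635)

Under the 13:3 hypothesis (Σ ratio = 16, N = 1870):
  white: 1870 × 13/16 = 1519.375
  colored: 1870 × 3/16 = 350.625
χ² = Σ (O − E)² / E
  white: (1509 − 1519.375)² / 1519.375 = 0.0708
  colored: (361 − 350.625)² / 350.625 = 0.3070
χ² = 0.0708 + 0.3070 = 0.3778 ≈ 0.378
Degrees of freedom = 2 − 1 = 1; critical value at α = 0.01 is 6.635.
Since 0.378 < 6.635, we fail to reject the null hypothesis — the data are consistent with the 13:3 ratio.

0.378; consistent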